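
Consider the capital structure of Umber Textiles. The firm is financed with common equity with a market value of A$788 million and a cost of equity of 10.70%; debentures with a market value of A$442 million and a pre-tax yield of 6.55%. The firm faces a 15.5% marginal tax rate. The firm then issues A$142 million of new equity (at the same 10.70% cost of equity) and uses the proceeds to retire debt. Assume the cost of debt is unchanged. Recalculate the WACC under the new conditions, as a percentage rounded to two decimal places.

9.44%

After the change:
Total capital V = 930 + 300 = 1230.
Equity: weight = 930/1230 = 0.7561; cost = 10.7%.
Debentures: weight = 300/1230 = 0.2439; after-tax cost = 6.55% × (1 − 15.5%) = 5.5347%.
WACC = 0.7561 × 10.7000% + 0.2439 × 5.5347% = 9.4402%.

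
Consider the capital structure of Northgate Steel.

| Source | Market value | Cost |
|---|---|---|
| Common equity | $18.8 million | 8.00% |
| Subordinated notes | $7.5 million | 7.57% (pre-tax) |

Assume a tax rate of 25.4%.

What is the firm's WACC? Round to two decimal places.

Total capital V = 18.8 + 7.5 = 26.3.
Equity: weight = 18.8/26.3 = 0.7148; cost = 8%.
Subordinated notes: weight = 7.5/26.3 = 0.2852; after-tax cost = 7.57% × (1 − 25.4%) = 5.6472%.
WACC = 0.7148 × 8.0000% + 0.2852 × 5.6472% = 7.3291%.

7.33%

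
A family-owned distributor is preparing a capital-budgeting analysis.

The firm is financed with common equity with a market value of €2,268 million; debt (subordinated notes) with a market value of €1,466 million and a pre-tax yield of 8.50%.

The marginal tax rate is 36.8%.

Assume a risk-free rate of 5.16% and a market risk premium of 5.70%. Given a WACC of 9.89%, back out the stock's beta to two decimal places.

1.34

Total capital V = 2268 + 1466 = 3734.
Equity weight = 2268/3734 = 0.6074.
Subordinated notes weight = 1466/3734 = 0.3926.
Debt contribution = 0.3926 × 8.5% × (1 − 36.8%) = 2.1091%.
Required equity contribution = 9.89% − 2.1091% = 7.7809%  ⇒  Re = 12.8104%.
CAPM: 12.8104% = 5.16% + β × 5.7%  ⇒  β = 1.3422.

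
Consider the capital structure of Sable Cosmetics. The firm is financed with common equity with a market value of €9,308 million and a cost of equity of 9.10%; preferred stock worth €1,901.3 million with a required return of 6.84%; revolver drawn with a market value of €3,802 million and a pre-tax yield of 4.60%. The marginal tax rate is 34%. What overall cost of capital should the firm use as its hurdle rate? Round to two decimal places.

Total capital V = 9308 + 1901.3 + 3802 = 15011.3.
Equity: weight = 9308/15011.3 = 0.6201; cost = 9.1%.
Preferred: weight = 1901.3/15011.3 = 0.1267; cost = 6.84%.
Revolver drawn: weight = 3802/15011.3 = 0.2533; after-tax cost = 4.6% × (1 − 34%) = 3.0360%.
WACC = 0.6201 × 9.1000% + 0.1267 × 6.8400% + 0.2533 × 3.0360% = 7.2779%.

7.28%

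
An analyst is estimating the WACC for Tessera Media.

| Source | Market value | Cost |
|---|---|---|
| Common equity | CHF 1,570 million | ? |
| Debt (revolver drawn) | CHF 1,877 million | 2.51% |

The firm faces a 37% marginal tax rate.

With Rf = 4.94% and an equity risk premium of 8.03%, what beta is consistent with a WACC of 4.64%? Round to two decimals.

Total capital V = 1570 + 1877 = 3447.
Equity weight = 1570/3447 = 0.4555.
Revolver drawn weight = 1877/3447 = 0.5445.
Debt contribution = 0.5445 × 2.51% × (1 − 37%) = 0.8611%.
Required equity contribution = 4.64% − 0.8611% = 3.7789%  ⇒  Re = 8.2968%.
CAPM: 8.2968% = 4.94% + β × 8.03%  ⇒  β = 0.4180.

0.42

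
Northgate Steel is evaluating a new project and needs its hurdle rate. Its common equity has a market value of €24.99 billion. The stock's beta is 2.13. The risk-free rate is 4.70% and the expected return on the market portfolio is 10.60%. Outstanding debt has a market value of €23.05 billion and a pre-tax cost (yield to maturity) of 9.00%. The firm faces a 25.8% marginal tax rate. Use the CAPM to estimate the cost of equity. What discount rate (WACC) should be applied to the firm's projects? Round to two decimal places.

12.19%

Market risk premium = 10.6% − 4.7% = 5.9%.
Cost of equity via CAPM: Re = 4.7% + 2.13 × 5.9% = 17.2670%.
Total capital V = 24.99 + 23.05 = 48.04.
Equity: weight = 24.99/48.04 = 0.5202; cost = 17.267%.
Debt: weight = 23.05/48.04 = 0.4798; after-tax cost = 9% × (1 − 25.8%) = 6.6780%.
WACC = 0.5202 × 17.2670% + 0.4798 × 6.6780% = 12.1863%.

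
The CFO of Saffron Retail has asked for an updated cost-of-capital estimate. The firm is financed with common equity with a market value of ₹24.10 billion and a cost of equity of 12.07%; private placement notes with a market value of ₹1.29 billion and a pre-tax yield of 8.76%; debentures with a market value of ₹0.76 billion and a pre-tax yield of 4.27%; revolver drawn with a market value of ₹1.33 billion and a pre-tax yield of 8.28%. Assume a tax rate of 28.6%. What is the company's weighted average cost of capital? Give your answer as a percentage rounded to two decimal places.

Total capital V = 24.1 + 1.29 + 0.76 + 1.33 = 27.48.
Equity: weight = 24.1/27.48 = 0.8770; cost = 12.07%.
Private placement notes: weight = 1.29/27.48 = 0.0469; after-tax cost = 8.76% × (1 − 28.6%) = 6.2546%.
Debentures: weight = 0.76/27.48 = 0.0277; after-tax cost = 4.27% × (1 − 28.6%) = 3.0488%.
Revolver drawn: weight = 1.33/27.48 = 0.0484; after-tax cost = 8.28% × (1 − 28.6%) = 5.9119%.
WACC = 0.8770 × 12.0700% + 0.0469 × 6.2546% + 0.0277 × 3.0488% + 0.0484 × 5.9119% = 11.2495%.

11.25%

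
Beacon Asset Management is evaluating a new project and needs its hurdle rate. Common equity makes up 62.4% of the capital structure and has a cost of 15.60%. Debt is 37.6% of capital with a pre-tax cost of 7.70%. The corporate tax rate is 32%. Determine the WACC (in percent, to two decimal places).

11.70%

After-tax cost of debt = 7.7% × (1 − 32%) = 5.2360%.
WACC = 0.624 × 15.6000% + 0.376 × 5.2360% = 11.7031%.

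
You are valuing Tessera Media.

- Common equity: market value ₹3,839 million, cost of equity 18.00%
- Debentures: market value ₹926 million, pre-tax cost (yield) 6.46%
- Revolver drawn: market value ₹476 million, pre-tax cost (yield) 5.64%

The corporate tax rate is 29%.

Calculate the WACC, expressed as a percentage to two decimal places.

Total capital V = 3839 + 926 + 476 = 5241.
Equity: weight = 3839/5241 = 0.7325; cost = 18%.
Debentures: weight = 926/5241 = 0.1767; after-tax cost = 6.46% × (1 − 29%) = 4.5866%.
Revolver drawn: weight = 476/5241 = 0.0908; after-tax cost = 5.64% × (1 − 29%) = 4.0044%.
WACC = 0.7325 × 18.0000% + 0.1767 × 4.5866% + 0.0908 × 4.0044% = 14.3590%.

14.36%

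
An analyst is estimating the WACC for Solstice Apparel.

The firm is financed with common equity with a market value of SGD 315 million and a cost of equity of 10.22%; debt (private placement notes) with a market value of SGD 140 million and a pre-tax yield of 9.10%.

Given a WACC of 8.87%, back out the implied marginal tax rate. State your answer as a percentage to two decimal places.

35.91%

Total capital V = 315 + 140 = 455.
Equity weight = 315/455 = 0.6923.
Private placement notes weight = 140/455 = 0.3077.
Equity contribution = 0.6923 × 10.22% = 7.0754%.
Debt contribution must be 8.87% − 7.0754% = 1.7946%.
0.3077 × 9.1% × (1 − T) = 1.7946%  ⇒  (1 − T) = 0.6409.
T = 35.9066%.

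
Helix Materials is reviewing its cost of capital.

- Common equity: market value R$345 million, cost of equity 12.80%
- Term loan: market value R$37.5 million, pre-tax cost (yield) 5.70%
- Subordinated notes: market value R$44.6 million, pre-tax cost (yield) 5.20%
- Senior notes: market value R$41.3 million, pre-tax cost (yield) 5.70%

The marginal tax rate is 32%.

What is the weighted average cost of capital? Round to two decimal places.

Total capital V = 345 + 37.5 + 44.6 + 41.3 = 468.4.
Equity: weight = 345/468.4 = 0.7365; cost = 12.8%.
Term loan: weight = 37.5/468.4 = 0.0801; after-tax cost = 5.7% × (1 − 32%) = 3.8760%.
Subordinated notes: weight = 44.6/468.4 = 0.0952; after-tax cost = 5.2% × (1 − 32%) = 3.5360%.
Senior notes: weight = 41.3/468.4 = 0.0882; after-tax cost = 5.7% × (1 − 32%) = 3.8760%.
WACC = 0.7365 × 12.8000% + 0.0801 × 3.8760% + 0.0952 × 3.5360% + 0.0882 × 3.8760% = 10.4166%.

10.42%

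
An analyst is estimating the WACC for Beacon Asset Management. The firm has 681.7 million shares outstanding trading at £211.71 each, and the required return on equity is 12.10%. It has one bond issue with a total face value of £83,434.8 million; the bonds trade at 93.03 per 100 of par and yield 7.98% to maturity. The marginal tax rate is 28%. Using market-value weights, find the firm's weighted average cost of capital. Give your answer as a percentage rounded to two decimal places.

9.88%

Market value of equity E = 211.71 × 681.7m = 144322.707m. Market value of debt D = 83434.8m × 93.03/100 = 77619.39444m.
Total capital V = 144322.707 + 77619.39444 = 221942.10144.
Equity: weight = 144322.707/221942.10144 = 0.6503; cost = 12.1%.
Bonds outstanding: weight = 77619.39444/221942.10144 = 0.3497; after-tax cost = 7.98% × (1 − 28%) = 5.7456%.
WACC = 0.6503 × 12.1000% + 0.3497 × 5.7456% = 9.8777%.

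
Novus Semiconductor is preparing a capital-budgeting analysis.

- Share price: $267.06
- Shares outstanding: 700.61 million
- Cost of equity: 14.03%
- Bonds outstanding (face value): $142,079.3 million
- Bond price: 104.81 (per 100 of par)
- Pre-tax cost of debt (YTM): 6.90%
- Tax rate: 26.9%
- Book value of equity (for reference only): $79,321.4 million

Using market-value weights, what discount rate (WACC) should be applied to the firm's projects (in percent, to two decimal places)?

10.05%

Market value of equity E = 267.06 × 700.61m = 187104.9066m. Market value of debt D = 142079.3m × 104.81/100 = 148913.31433m.
Total capital V = 187104.9066 + 148913.31433 = 336018.22093.
Equity: weight = 187104.9066/336018.22093 = 0.5568; cost = 14.03%.
Bonds outstanding: weight = 148913.31433/336018.22093 = 0.4432; after-tax cost = 6.9% × (1 − 26.9%) = 5.0439%.
WACC = 0.5568 × 14.0300% + 0.4432 × 5.0439% = 10.0476%.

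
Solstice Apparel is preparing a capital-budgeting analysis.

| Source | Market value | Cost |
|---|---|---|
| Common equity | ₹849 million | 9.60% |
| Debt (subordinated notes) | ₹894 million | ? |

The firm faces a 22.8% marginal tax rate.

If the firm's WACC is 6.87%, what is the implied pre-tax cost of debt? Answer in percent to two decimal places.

Total capital V = 849 + 894 = 1743.
Equity weight = 849/1743 = 0.4871.
Subordinated notes weight = 894/1743 = 0.5129.
Equity contribution = 0.4871 × 9.6% = 4.6761%.
Remaining for debt = 6.87% − 4.6761% = 2.1939%.
Rd × (1 − 22.8%) × 0.5129 = 2.1939%  ⇒  Rd = 5.5407%.

5.54%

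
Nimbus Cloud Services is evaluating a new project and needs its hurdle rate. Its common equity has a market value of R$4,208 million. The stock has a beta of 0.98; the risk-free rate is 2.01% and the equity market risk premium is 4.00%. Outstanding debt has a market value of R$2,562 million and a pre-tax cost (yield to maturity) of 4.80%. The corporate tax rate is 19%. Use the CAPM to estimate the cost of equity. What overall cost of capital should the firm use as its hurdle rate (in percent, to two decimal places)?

Cost of equity via CAPM: Re = 2.01% + 0.98 × 4.0% = 5.9300%.
Total capital V = 4208 + 2562 = 6770.
Equity: weight = 4208/6770 = 0.6216; cost = 5.93%.
Debt: weight = 2562/6770 = 0.3784; after-tax cost = 4.8% × (1 − 19%) = 3.8880%.
WACC = 0.6216 × 5.9300% + 0.3784 × 3.8880% = 5.1572%.

5.16%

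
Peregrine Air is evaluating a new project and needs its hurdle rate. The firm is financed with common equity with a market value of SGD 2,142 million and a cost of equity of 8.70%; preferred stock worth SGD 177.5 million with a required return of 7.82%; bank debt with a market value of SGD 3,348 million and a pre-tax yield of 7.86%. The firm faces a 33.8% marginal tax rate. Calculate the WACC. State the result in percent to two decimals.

Total capital V = 2142 + 177.5 + 3348 = 5667.5.
Equity: weight = 2142/5667.5 = 0.3779; cost = 8.7%.
Preferred: weight = 177.5/5667.5 = 0.0313; cost = 7.82%.
Bank debt: weight = 3348/5667.5 = 0.5907; after-tax cost = 7.86% × (1 − 33.8%) = 5.2033%.
WACC = 0.3779 × 8.7000% + 0.0313 × 7.8200% + 0.5907 × 5.2033% = 6.6068%.

6.61%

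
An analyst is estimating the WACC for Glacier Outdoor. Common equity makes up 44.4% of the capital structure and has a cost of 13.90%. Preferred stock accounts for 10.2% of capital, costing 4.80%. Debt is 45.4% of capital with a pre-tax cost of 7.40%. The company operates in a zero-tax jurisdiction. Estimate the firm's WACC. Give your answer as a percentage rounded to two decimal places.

10.02%

After-tax cost of debt = 7.4% × (1 − 0%) = 7.4000%.
WACC = 0.444 × 13.9000% + 0.102 × 4.8000% + 0.454 × 7.4000% = 10.0208%.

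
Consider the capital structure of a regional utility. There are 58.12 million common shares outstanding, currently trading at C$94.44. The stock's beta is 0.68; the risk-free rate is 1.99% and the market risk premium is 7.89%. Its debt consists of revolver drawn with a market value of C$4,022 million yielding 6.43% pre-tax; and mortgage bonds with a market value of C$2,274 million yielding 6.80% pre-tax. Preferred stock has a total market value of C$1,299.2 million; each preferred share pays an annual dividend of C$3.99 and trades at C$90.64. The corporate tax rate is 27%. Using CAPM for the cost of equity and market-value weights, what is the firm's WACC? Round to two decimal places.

5.83%

Cost of equity via CAPM: Re = 1.99% + 0.68 × 7.89% = 7.3552%.
Cost of preferred: Rp = 3.99 / 90.64 = 4.4020%.
Market value of equity E = 94.44 × 58.12m = 5488.8528m.
Total capital V = 5488.8528 + 1299.2 + 4022 + 2274 = 13084.0528.
Equity: weight = 5488.8528/13084.0528 = 0.4195; cost = 7.3552%.
Preferred: weight = 1299.2/13084.0528 = 0.0993; cost = 4.402%.
Revolver drawn: weight = 4022/13084.0528 = 0.3074; after-tax cost = 6.43% × (1 − 27%) = 4.6939%.
Mortgage bonds: weight = 2274/13084.0528 = 0.1738; after-tax cost = 6.8% × (1 − 27%) = 4.9640%.
WACC = 0.4195 × 7.3552% + 0.0993 × 4.4020% + 0.3074 × 4.6939% + 0.1738 × 4.9640% = 5.8283%.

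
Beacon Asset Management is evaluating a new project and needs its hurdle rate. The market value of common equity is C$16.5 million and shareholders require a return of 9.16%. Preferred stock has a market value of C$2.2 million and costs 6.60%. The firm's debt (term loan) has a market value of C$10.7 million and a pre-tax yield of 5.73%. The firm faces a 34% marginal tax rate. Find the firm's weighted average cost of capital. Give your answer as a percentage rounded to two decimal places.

7.01%

Total capital V = 16.5 + 2.2 + 10.7 = 29.4.
Equity: weight = 16.5/29.4 = 0.5612; cost = 9.16%.
Preferred: weight = 2.2/29.4 = 0.0748; cost = 6.6%.
Term loan: weight = 10.7/29.4 = 0.3639; after-tax cost = 5.73% × (1 − 34%) = 3.7818%.
WACC = 0.5612 × 9.1600% + 0.0748 × 6.6000% + 0.3639 × 3.7818% = 7.0111%.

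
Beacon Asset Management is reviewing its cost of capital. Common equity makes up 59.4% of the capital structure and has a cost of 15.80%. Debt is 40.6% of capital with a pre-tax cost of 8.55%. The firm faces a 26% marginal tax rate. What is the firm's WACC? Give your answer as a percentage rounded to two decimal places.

11.95%

After-tax cost of debt = 8.55% × (1 − 26%) = 6.3270%.
WACC = 0.594 × 15.8000% + 0.406 × 6.3270% = 11.9540%.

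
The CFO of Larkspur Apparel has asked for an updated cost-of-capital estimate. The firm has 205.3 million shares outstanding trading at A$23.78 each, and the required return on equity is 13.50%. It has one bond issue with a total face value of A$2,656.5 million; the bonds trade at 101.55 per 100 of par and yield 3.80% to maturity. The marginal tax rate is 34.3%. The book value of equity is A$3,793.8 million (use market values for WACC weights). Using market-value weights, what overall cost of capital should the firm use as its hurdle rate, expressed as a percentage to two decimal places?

Market value of equity E = 23.78 × 205.3m = 4882.034m. Market value of debt D = 2656.5m × 101.55/100 = 2697.67575m.
Total capital V = 4882.034 + 2697.67575 = 7579.70975.
Equity: weight = 4882.034/7579.70975 = 0.6441; cost = 13.5%.
Bonds outstanding: weight = 2697.67575/7579.70975 = 0.3559; after-tax cost = 3.8% × (1 − 34.3%) = 2.4966%.
WACC = 0.6441 × 13.5000% + 0.3559 × 2.4966% = 9.5838%.

9.58%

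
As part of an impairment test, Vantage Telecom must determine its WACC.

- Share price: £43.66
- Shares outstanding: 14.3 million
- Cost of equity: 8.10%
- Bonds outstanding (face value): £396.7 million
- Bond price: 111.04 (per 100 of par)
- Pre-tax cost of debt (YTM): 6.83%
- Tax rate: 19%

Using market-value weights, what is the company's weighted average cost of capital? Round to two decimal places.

Market value of equity E = 43.66 × 14.3m = 624.338m. Market value of debt D = 396.7m × 111.04/100 = 440.49568m.
Total capital V = 624.338 + 440.49568 = 1064.83368.
Equity: weight = 624.338/1064.83368 = 0.5863; cost = 8.1%.
Bonds outstanding: weight = 440.49568/1064.83368 = 0.4137; after-tax cost = 6.83% × (1 − 19%) = 5.5323%.
WACC = 0.5863 × 8.1000% + 0.4137 × 5.5323% = 7.0378%.

7.04%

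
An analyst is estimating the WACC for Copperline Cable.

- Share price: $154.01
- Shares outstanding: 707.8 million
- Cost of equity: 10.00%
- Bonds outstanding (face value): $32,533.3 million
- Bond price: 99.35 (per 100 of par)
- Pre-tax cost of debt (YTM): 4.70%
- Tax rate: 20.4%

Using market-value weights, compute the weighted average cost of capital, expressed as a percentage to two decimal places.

8.57%

Market value of equity E = 154.01 × 707.8m = 109008.278m. Market value of debt D = 32533.3m × 99.35/100 = 32321.83355m.
Total capital V = 109008.278 + 32321.83355 = 141330.11155.
Equity: weight = 109008.278/141330.11155 = 0.7713; cost = 10%.
Bonds outstanding: weight = 32321.83355/141330.11155 = 0.2287; after-tax cost = 4.7% × (1 − 20.4%) = 3.7412%.
WACC = 0.7713 × 10.0000% + 0.2287 × 3.7412% = 8.5686%.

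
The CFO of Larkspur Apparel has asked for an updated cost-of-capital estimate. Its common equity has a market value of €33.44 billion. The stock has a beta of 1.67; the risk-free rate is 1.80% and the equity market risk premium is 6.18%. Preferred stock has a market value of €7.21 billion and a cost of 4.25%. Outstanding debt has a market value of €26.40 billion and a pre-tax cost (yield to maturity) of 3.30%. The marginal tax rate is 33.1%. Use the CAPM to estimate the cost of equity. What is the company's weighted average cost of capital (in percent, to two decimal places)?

7.37%

Cost of equity via CAPM: Re = 1.8% + 1.67 × 6.18% = 12.1206%.
Total capital V = 33.44 + 7.21 + 26.4 = 67.05.
Equity: weight = 33.44/67.05 = 0.4987; cost = 12.1206%.
Preferred: weight = 7.21/67.05 = 0.1075; cost = 4.25%.
Debt: weight = 26.4/67.05 = 0.3937; after-tax cost = 3.3% × (1 − 33.1%) = 2.2077%.
WACC = 0.4987 × 12.1206% + 0.1075 × 4.2500% + 0.3937 × 2.2077% = 7.3712%.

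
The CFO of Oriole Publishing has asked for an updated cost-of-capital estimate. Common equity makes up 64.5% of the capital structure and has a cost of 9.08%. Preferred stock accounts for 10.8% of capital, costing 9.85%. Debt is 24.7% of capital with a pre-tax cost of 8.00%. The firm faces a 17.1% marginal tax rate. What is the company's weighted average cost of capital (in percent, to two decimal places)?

8.56%

After-tax cost of debt = 8% × (1 − 17.1%) = 6.6320%.
WACC = 0.645 × 9.0800% + 0.108 × 9.8500% + 0.247 × 6.6320% = 8.5585%.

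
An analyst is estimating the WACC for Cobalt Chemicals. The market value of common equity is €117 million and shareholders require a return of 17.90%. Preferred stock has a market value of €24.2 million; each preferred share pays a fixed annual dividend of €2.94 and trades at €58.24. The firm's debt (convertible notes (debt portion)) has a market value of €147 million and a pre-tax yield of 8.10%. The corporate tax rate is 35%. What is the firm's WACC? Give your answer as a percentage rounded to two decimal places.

10.38%

Cost of preferred: Rp = 2.94 / 58.24 = 5.0481%.
Total capital V = 117 + 24.2 + 147 = 288.2.
Equity: weight = 117/288.2 = 0.4060; cost = 17.9%.
Preferred: weight = 24.2/288.2 = 0.0840; cost = 5.0481%.
Convertible notes (debt portion): weight = 147/288.2 = 0.5101; after-tax cost = 8.1% × (1 − 35%) = 5.2650%.
WACC = 0.4060 × 17.9000% + 0.0840 × 5.0481% + 0.5101 × 5.2650% = 10.3762%.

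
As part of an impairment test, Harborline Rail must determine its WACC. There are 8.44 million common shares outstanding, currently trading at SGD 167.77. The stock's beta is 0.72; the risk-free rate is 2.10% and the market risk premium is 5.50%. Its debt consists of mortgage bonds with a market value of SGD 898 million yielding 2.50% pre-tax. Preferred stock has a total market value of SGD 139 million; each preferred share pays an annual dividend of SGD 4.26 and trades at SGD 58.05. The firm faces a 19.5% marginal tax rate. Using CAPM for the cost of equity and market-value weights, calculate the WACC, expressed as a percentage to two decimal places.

Cost of equity via CAPM: Re = 2.1% + 0.72 × 5.5% = 6.0600%.
Cost of preferred: Rp = 4.26 / 58.05 = 7.3385%.
Market value of equity E = 167.77 × 8.44m = 1415.9788m.
Total capital V = 1415.9788 + 139 + 898 = 2452.9788.
Equity: weight = 1415.9788/2452.9788 = 0.5772; cost = 6.06%.
Preferred: weight = 139/2452.9788 = 0.0567; cost = 7.3385%.
Mortgage bonds: weight = 898/2452.9788 = 0.3661; after-tax cost = 2.5% × (1 − 19.5%) = 2.0125%.
WACC = 0.5772 × 6.0600% + 0.0567 × 7.3385% + 0.3661 × 2.0125% = 4.6507%.

4.65%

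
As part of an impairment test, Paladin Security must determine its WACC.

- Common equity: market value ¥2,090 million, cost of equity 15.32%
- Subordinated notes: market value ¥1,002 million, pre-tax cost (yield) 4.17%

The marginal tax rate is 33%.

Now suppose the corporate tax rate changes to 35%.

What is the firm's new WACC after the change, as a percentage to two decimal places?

After the change:
Total capital V = 2090 + 1002 = 3092.
Equity: weight = 2090/3092 = 0.6759; cost = 15.32%.
Subordinated notes: weight = 1002/3092 = 0.3241; after-tax cost = 4.17% × (1 − 35%) = 2.7105%.
WACC = 0.6759 × 15.3200% + 0.3241 × 2.7105% = 11.2337%.

11.23%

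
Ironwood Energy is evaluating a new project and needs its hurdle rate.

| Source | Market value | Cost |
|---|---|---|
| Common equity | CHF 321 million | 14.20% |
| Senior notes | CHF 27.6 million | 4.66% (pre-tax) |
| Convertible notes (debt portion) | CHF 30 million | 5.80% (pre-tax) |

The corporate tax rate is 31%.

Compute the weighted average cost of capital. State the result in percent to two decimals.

12.59%

Total capital V = 321 + 27.6 + 30 = 378.6.
Equity: weight = 321/378.6 = 0.8479; cost = 14.2%.
Senior notes: weight = 27.6/378.6 = 0.0729; after-tax cost = 4.66% × (1 − 31%) = 3.2154%.
Convertible notes (debt portion): weight = 30/378.6 = 0.0792; after-tax cost = 5.8% × (1 − 31%) = 4.0020%.
WACC = 0.8479 × 14.2000% + 0.0729 × 3.2154% + 0.0792 × 4.0020% = 12.5911%.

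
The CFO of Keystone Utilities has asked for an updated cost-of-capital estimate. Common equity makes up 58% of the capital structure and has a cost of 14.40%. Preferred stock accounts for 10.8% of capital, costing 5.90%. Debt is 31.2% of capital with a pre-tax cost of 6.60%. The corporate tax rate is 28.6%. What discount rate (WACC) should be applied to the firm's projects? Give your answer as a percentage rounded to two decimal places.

After-tax cost of debt = 6.6% × (1 − 28.6%) = 4.7124%.
WACC = 0.580 × 14.4000% + 0.108 × 5.9000% + 0.312 × 4.7124% = 10.4595%.

10.46%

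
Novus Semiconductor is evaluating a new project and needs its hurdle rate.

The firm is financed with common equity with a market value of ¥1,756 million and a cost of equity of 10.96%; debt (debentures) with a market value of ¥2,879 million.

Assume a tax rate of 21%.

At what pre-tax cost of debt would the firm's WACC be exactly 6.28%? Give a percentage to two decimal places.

4.34%

Total capital V = 1756 + 2879 = 4635.
Equity weight = 1756/4635 = 0.3789.
Debentures weight = 2879/4635 = 0.6211.
Equity contribution = 0.3789 × 10.96% = 4.1523%.
Remaining for debt = 6.28% − 4.1523% = 2.1277%.
Rd × (1 − 21%) × 0.6211 = 2.1277%  ⇒  Rd = 4.3361%.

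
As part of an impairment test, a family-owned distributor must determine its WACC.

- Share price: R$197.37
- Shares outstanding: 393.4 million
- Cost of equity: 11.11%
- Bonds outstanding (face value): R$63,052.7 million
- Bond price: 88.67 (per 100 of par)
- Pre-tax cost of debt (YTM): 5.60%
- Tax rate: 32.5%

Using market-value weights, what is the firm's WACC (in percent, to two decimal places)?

8.04%

Market value of equity E = 197.37 × 393.4m = 77645.358m. Market value of debt D = 63052.7m × 88.67/100 = 55908.82909m.
Total capital V = 77645.358 + 55908.82909 = 133554.18709.
Equity: weight = 77645.358/133554.18709 = 0.5814; cost = 11.11%.
Bonds outstanding: weight = 55908.82909/133554.18709 = 0.4186; after-tax cost = 5.6% × (1 − 32.5%) = 3.7800%.
WACC = 0.5814 × 11.1100% + 0.4186 × 3.7800% = 8.0415%.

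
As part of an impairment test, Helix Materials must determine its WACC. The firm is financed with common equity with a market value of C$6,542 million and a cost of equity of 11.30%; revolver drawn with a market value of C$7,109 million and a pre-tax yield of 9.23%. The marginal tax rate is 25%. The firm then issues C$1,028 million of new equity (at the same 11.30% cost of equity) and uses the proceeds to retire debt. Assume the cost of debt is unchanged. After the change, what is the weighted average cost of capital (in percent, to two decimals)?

9.35%

After the change:
Total capital V = 7570 + 6081 = 13651.
Equity: weight = 7570/13651 = 0.5545; cost = 11.3%.
Revolver drawn: weight = 6081/13651 = 0.4455; after-tax cost = 9.23% × (1 − 25%) = 6.9225%.
WACC = 0.5545 × 11.3000% + 0.4455 × 6.9225% = 9.3500%.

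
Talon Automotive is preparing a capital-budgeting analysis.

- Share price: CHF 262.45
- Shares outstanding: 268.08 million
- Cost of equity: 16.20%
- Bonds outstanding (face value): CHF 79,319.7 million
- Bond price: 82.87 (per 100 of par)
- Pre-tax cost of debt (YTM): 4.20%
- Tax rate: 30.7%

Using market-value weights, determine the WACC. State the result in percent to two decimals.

Market value of equity E = 262.45 × 268.08m = 70357.596m. Market value of debt D = 79319.7m × 82.87/100 = 65732.23539m.
Total capital V = 70357.596 + 65732.23539 = 136089.83139.
Equity: weight = 70357.596/136089.83139 = 0.5170; cost = 16.2%.
Bonds outstanding: weight = 65732.23539/136089.83139 = 0.4830; after-tax cost = 4.2% × (1 − 30.7%) = 2.9106%.
WACC = 0.5170 × 16.2000% + 0.4830 × 2.9106% = 9.7811%.

9.78%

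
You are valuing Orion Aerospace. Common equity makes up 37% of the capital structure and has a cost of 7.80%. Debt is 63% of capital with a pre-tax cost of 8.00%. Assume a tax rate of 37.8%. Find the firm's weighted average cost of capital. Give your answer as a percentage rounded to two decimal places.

After-tax cost of debt = 8% × (1 − 37.8%) = 4.9760%.
WACC = 0.370 × 7.8000% + 0.630 × 4.9760% = 6.0209%.

6.02%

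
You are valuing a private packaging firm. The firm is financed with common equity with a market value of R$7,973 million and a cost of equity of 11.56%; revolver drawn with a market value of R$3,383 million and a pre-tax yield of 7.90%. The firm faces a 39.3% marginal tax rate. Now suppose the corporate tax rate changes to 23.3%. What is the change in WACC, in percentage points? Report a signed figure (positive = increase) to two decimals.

+0.38 pp

Current WACC:
Total capital V = 7973 + 3383 = 11356.
Equity: weight = 7973/11356 = 0.7021; cost = 11.56%.
Revolver drawn: weight = 3383/11356 = 0.2979; after-tax cost = 7.9% × (1 − 39.3%) = 4.7953%.
WACC = 0.7021 × 11.5600% + 0.2979 × 4.7953% = 9.5448%.
After the change:
Total capital V = 7973 + 3383 = 11356.
Equity: weight = 7973/11356 = 0.7021; cost = 11.56%.
Revolver drawn: weight = 3383/11356 = 0.2979; after-tax cost = 7.9% × (1 − 23.3%) = 6.0593%.
WACC = 0.7021 × 11.5600% + 0.2979 × 6.0593% = 9.9213%.
Change in WACC = 9.9213% − 9.5448% = 0.3766 pp.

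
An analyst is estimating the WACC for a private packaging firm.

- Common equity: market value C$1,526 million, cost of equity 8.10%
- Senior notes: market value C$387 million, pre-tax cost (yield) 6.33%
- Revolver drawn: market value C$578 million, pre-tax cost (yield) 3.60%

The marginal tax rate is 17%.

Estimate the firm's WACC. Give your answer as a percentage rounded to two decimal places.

6.47%

Total capital V = 1526 + 387 + 578 = 2491.
Equity: weight = 1526/2491 = 0.6126; cost = 8.1%.
Senior notes: weight = 387/2491 = 0.1554; after-tax cost = 6.33% × (1 − 17%) = 5.2539%.
Revolver drawn: weight = 578/2491 = 0.2320; after-tax cost = 3.6% × (1 − 17%) = 2.9880%.
WACC = 0.6126 × 8.1000% + 0.1554 × 5.2539% + 0.2320 × 2.9880% = 6.4717%.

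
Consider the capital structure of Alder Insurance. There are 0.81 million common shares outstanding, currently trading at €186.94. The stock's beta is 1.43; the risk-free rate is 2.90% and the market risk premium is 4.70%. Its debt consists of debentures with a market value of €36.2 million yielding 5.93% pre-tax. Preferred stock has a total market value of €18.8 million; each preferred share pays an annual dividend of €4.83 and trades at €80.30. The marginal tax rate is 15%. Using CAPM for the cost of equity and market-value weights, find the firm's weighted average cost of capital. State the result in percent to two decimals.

Cost of equity via CAPM: Re = 2.9% + 1.43 × 4.7% = 9.6210%.
Cost of preferred: Rp = 4.83 / 80.3 = 6.0149%.
Market value of equity E = 186.94 × 0.81m = 151.4214m.
Total capital V = 151.4214 + 18.8 + 36.2 = 206.4214.
Equity: weight = 151.4214/206.4214 = 0.7336; cost = 9.621%.
Preferred: weight = 18.8/206.4214 = 0.0911; cost = 6.0149%.
Debentures: weight = 36.2/206.4214 = 0.1754; after-tax cost = 5.93% × (1 − 15%) = 5.0405%.
WACC = 0.7336 × 9.6210% + 0.0911 × 6.0149% + 0.1754 × 5.0405% = 8.4893%.

8.49%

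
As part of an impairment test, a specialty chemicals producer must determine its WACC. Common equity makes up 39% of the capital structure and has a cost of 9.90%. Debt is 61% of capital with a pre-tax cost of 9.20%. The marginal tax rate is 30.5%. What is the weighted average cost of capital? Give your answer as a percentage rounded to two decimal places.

After-tax cost of debt = 9.2% × (1 − 30.5%) = 6.3940%.
WACC = 0.390 × 9.9000% + 0.610 × 6.3940% = 7.7613%.

7.76%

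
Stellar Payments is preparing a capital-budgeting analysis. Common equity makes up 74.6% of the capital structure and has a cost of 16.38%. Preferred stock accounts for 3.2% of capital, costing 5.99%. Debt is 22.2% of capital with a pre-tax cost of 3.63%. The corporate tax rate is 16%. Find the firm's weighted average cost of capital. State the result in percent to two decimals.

After-tax cost of debt = 3.63% × (1 − 16%) = 3.0492%.
WACC = 0.746 × 16.3800% + 0.032 × 5.9900% + 0.222 × 3.0492% = 13.0881%.

13.09%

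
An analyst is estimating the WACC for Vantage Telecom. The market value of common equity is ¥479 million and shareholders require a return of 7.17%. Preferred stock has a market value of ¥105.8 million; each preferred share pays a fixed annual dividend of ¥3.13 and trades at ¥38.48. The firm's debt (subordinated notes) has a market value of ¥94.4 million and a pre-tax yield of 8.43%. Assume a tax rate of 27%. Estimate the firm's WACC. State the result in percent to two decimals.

7.18%

Cost of preferred: Rp = 3.13 / 38.48 = 8.1341%.
Total capital V = 479 + 105.8 + 94.4 = 679.2.
Equity: weight = 479/679.2 = 0.7052; cost = 7.17%.
Preferred: weight = 105.8/679.2 = 0.1558; cost = 8.1341%.
Subordinated notes: weight = 94.4/679.2 = 0.1390; after-tax cost = 8.43% × (1 − 27%) = 6.1539%.
WACC = 0.7052 × 7.1700% + 0.1558 × 8.1341% + 0.1390 × 6.1539% = 7.1790%.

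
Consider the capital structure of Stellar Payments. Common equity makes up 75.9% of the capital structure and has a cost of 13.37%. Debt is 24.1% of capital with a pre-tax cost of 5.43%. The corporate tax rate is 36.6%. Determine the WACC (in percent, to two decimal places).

After-tax cost of debt = 5.43% × (1 − 36.6%) = 3.4426%.
WACC = 0.759 × 13.3700% + 0.241 × 3.4426% = 10.9775%.

10.98%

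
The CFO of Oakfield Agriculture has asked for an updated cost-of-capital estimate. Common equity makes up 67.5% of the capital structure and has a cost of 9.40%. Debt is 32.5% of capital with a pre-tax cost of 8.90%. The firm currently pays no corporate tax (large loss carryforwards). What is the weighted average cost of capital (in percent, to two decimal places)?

9.24%

After-tax cost of debt = 8.9% × (1 − 0%) = 8.9000%.
WACC = 0.675 × 9.4000% + 0.325 × 8.9000% = 9.2375%.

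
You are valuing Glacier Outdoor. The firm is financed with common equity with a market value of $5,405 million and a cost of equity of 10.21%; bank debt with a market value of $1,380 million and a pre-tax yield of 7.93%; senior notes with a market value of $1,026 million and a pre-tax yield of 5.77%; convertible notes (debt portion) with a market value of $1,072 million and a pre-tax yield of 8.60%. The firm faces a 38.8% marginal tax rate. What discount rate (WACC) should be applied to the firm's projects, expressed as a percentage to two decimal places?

Total capital V = 5405 + 1380 + 1026 + 1072 = 8883.
Equity: weight = 5405/8883 = 0.6085; cost = 10.21%.
Bank debt: weight = 1380/8883 = 0.1554; after-tax cost = 7.93% × (1 − 38.8%) = 4.8532%.
Senior notes: weight = 1026/8883 = 0.1155; after-tax cost = 5.77% × (1 − 38.8%) = 3.5312%.
Convertible notes (debt portion): weight = 1072/8883 = 0.1207; after-tax cost = 8.6% × (1 − 38.8%) = 5.2632%.
WACC = 0.6085 × 10.2100% + 0.1554 × 4.8532% + 0.1155 × 3.5312% + 0.1207 × 5.2632% = 8.0094%.

8.01%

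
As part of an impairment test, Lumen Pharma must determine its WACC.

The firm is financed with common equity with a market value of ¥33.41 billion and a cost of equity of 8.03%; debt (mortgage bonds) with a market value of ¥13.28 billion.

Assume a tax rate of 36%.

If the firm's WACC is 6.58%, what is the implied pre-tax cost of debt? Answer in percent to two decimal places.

Total capital V = 33.41 + 13.28 = 46.69.
Equity weight = 33.41/46.69 = 0.7156.
Mortgage bonds weight = 13.28/46.69 = 0.2844.
Equity contribution = 0.7156 × 8.03% = 5.7460%.
Remaining for debt = 6.58% − 5.7460% = 0.8340%.
Rd × (1 − 36%) × 0.2844 = 0.8340%  ⇒  Rd = 4.5814%.

4.58%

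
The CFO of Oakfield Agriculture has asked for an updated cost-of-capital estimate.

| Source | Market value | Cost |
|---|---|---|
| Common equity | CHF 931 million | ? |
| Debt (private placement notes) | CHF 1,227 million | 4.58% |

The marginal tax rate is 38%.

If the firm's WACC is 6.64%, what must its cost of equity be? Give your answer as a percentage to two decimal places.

Total capital V = 931 + 1227 = 2158.
Equity weight = 931/2158 = 0.4314.
Private placement notes weight = 1227/2158 = 0.5686.
Debt contribution = 0.5686 × 4.58% × (1 − 38%) = 1.6145%.
Required equity contribution = 6.64% − 1.6145% = 5.0255%.
Re = 5.0255% / 0.4314 = 11.6487%.

11.65%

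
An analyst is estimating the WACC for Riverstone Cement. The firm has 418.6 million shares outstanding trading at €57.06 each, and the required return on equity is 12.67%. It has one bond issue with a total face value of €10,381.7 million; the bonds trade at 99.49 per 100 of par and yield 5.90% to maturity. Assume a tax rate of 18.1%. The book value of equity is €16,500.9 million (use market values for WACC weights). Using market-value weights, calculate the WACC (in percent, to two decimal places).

10.30%

Market value of equity E = 57.06 × 418.6m = 23885.316m. Market value of debt D = 10381.7m × 99.49/100 = 10328.75333m.
Total capital V = 23885.316 + 10328.75333 = 34214.06933.
Equity: weight = 23885.316/34214.06933 = 0.6981; cost = 12.67%.
Bonds outstanding: weight = 10328.75333/34214.06933 = 0.3019; after-tax cost = 5.9% × (1 − 18.1%) = 4.8321%.
WACC = 0.6981 × 12.6700% + 0.3019 × 4.8321% = 10.3038%.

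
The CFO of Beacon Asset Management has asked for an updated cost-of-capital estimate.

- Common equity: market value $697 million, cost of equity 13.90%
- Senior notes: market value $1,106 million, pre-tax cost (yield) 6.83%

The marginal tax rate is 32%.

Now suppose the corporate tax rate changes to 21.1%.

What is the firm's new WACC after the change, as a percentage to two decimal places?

8.68%

After the change:
Total capital V = 697 + 1106 = 1803.
Equity: weight = 697/1803 = 0.3866; cost = 13.9%.
Senior notes: weight = 1106/1803 = 0.6134; after-tax cost = 6.83% × (1 − 21.1%) = 5.3889%.
WACC = 0.3866 × 13.9000% + 0.6134 × 5.3889% = 8.6791%.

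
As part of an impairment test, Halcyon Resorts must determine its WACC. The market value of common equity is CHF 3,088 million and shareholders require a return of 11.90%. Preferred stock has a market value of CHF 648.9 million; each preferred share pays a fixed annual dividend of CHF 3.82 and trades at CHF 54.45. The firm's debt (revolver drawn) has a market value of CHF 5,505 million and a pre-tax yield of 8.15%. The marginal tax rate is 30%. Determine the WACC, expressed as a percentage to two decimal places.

7.87%

Cost of preferred: Rp = 3.82 / 54.45 = 7.0156%.
Total capital V = 3088 + 648.9 + 5505 = 9241.9.
Equity: weight = 3088/9241.9 = 0.3341; cost = 11.9%.
Preferred: weight = 648.9/9241.9 = 0.0702; cost = 7.0156%.
Revolver drawn: weight = 5505/9241.9 = 0.5957; after-tax cost = 8.15% × (1 − 30%) = 5.7050%.
WACC = 0.3341 × 11.9000% + 0.0702 × 7.0156% + 0.5957 × 5.7050% = 7.8670%.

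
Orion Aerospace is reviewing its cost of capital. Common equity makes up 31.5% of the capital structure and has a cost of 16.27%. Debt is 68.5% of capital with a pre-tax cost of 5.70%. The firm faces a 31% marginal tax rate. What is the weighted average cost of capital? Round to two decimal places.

7.82%

After-tax cost of debt = 5.7% × (1 − 31%) = 3.9330%.
WACC = 0.315 × 16.2700% + 0.685 × 3.9330% = 7.8192%.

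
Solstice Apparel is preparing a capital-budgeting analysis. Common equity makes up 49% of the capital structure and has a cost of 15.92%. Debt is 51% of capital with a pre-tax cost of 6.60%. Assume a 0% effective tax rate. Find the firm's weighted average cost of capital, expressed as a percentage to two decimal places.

11.17%

After-tax cost of debt = 6.6% × (1 − 0%) = 6.6000%.
WACC = 0.490 × 15.9200% + 0.510 × 6.6000% = 11.1668%.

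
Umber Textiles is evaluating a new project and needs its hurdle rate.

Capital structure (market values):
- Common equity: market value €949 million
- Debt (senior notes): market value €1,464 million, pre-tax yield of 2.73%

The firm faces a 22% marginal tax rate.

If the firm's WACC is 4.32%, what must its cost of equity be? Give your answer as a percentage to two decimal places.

7.70%

Total capital V = 949 + 1464 = 2413.
Equity weight = 949/2413 = 0.3933.
Senior notes weight = 1464/2413 = 0.6067.
Debt contribution = 0.6067 × 2.73% × (1 − 22%) = 1.2919%.
Required equity contribution = 4.32% − 1.2919% = 3.0281%.
Re = 3.0281% / 0.3933 = 7.6994%.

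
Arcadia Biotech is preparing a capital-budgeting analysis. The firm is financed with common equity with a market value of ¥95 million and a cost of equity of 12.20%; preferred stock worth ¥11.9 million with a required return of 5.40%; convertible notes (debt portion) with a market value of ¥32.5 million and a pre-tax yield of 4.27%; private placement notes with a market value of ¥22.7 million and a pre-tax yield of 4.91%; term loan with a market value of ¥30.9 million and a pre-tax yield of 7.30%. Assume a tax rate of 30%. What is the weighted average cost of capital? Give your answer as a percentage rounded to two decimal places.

Total capital V = 95 + 11.9 + 32.5 + 22.7 + 30.9 = 193.
Equity: weight = 95/193 = 0.4922; cost = 12.2%.
Preferred: weight = 11.9/193 = 0.0617; cost = 5.4%.
Convertible notes (debt portion): weight = 32.5/193 = 0.1684; after-tax cost = 4.27% × (1 − 30%) = 2.9890%.
Private placement notes: weight = 22.7/193 = 0.1176; after-tax cost = 4.91% × (1 − 30%) = 3.4370%.
Term loan: weight = 30.9/193 = 0.1601; after-tax cost = 7.3% × (1 − 30%) = 5.1100%.
WACC = 0.4922 × 12.2000% + 0.0617 × 5.4000% + 0.1684 × 2.9890% + 0.1176 × 3.4370% + 0.1601 × 5.1100% = 8.0638%.

8.06%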